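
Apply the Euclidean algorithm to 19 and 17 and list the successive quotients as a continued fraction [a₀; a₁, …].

[1; 8, 2]

Repeatedly divide and take the remainder:
⌊19/17⌋ = 1, remainder 2
⌊17/2⌋ = 8, remainder 1
⌊2/1⌋ = 2, remainder 0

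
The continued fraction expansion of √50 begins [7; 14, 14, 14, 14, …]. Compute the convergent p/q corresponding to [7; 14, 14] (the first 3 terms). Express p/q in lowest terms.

a_0 = 7: 7/1
a_1 = 14: 99/14
a_2 = 14: 1393/197

1393/197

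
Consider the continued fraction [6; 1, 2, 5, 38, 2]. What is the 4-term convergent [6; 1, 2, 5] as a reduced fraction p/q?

Starting at the tail and folding back:
Start with 5.
2 + 1/(5/1) = 2 + 1/5 = 11/5
1 + 1/(11/5) = 1 + 5/11 = 16/11
6 + 1/(16/11) = 6 + 11/16 = 107/16

107/16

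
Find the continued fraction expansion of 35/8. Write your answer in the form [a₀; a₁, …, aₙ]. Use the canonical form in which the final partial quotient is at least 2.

Repeatedly divide and take the remainder:
⌊35/8⌋ = 4, remainder 3
⌊8/3⌋ = 2, remainder 2
⌊3/2⌋ = 1, remainder 1
⌊2/1⌋ = 2, remainder 0

[4; 2, 1, 2]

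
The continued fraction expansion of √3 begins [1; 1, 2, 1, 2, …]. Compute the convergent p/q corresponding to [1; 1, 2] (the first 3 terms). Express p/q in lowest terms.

Start with 2.
1 + 1/(2/1) = 1 + 1/2 = 3/2
1 + 1/(3/2) = 1 + 2/3 = 5/3

5/3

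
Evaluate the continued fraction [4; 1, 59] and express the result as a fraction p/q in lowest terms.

a_0 = 4: 4/1
a_1 = 1: 5/1
a_2 = 59: 299/60

299/60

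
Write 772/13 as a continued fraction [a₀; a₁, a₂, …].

772 ÷ 13 → quotient 59, remainder 5
13 ÷ 5 → quotient 2, remainder 3
5 ÷ 3 → quotient 1, remainder 2
3 ÷ 2 → quotient 1, remainder 1
2 ÷ 1 → quotient 2, remainder 0

[59; 2, 1, 1, 2]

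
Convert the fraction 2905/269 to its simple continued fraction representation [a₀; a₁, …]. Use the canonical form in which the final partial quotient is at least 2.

2905 = 10·269 + 215, so a_0 = 10
269 = 1·215 + 54, so a_1 = 1
215 = 3·54 + 53, so a_2 = 3
54 = 1·53 + 1, so a_3 = 1
53 = 53·1 + 0, so a_4 = 53

[10; 1, 3, 1, 53]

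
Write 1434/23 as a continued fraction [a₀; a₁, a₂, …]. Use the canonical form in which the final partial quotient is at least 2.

Repeatedly divide and take the remainder:
⌊1434/23⌋ = 62, remainder 8
⌊23/8⌋ = 2, remainder 7
⌊8/7⌋ = 1, remainder 1
⌊7/1⌋ = 7, remainder 0

[62; 2, 1, 7]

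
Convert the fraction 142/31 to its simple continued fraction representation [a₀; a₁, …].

[4; 1, 1, 2, 1, 1, 2]

Run the Euclidean algorithm, recording each quotient:
142 = 4·31 + 18, so a_0 = 4
31 = 1·18 + 13, so a_1 = 1
18 = 1·13 + 5, so a_2 = 1
13 = 2·5 + 3, so a_3 = 2
5 = 1·3 + 2, so a_4 = 1
3 = 1·2 + 1, so a_5 = 1
2 = 2·1 + 0, so a_6 = 2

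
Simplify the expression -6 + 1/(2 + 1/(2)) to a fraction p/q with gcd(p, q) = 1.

Start with 2.
2 + 1/(2/1) = 2 + 1/2 = 5/2
-6 + 1/(5/2) = -6 + 2/5 = -28/5

-28/5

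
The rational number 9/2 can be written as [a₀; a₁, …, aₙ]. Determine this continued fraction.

Repeatedly divide and take the remainder:
⌊9/2⌋ = 4, remainder 1
⌊2/1⌋ = 2, remainder 0

[4; 2]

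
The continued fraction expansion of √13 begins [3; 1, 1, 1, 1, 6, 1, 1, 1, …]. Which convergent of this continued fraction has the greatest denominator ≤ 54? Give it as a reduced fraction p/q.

List convergents until the denominator exceeds the bound:
a_0 = 3: 3/1  (≤ bound)
a_1 = 1: 4/1  (≤ bound)
a_2 = 1: 7/2  (≤ bound)
a_3 = 1: 11/3  (≤ bound)
a_4 = 1: 18/5  (≤ bound)
a_5 = 6: 119/33  (≤ bound)
a_6 = 1: 137/38  (≤ bound)
a_7 = 1: 256/71  (> 54, stop)

137/38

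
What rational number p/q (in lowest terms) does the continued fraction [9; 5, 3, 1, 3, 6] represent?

4549/495

Build up convergents one term at a time:
a_0 = 9: 9/1
a_1 = 5: 46/5
a_2 = 3: 147/16
a_3 = 1: 193/21
a_4 = 3: 726/79
a_5 = 6: 4549/495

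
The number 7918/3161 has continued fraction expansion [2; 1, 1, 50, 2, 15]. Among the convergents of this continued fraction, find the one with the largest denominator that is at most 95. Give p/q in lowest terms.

a_0 = 2: 2/1  (≤ bound)
a_1 = 1: 3/1  (≤ bound)
a_2 = 1: 5/2  (≤ bound)
a_3 = 50: 253/101  (> 95, stop)

5/2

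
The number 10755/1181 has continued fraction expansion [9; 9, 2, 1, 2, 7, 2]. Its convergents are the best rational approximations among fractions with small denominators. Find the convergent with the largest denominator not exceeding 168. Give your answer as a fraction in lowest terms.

a_0 = 9: 9/1  (≤ bound)
a_1 = 9: 82/9  (≤ bound)
a_2 = 2: 173/19  (≤ bound)
a_3 = 1: 255/28  (≤ bound)
a_4 = 2: 683/75  (≤ bound)
a_5 = 7: 5036/553  (> 168, stop)

683/75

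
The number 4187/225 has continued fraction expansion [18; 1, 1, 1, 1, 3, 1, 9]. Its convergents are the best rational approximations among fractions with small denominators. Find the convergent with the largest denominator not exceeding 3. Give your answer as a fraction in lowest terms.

56/3

List convergents until the denominator exceeds the bound:
a_0 = 18: 18/1  (≤ bound)
a_1 = 1: 19/1  (≤ bound)
a_2 = 1: 37/2  (≤ bound)
a_3 = 1: 56/3  (≤ bound)
a_4 = 1: 93/5  (> 3, stop)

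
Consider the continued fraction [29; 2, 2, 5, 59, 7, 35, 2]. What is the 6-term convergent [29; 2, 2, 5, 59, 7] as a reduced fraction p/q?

329745/11213

a_0 = 29: 29/1
a_1 = 2: 59/2
a_2 = 2: 147/5
a_3 = 5: 794/27
a_4 = 59: 46993/1598
a_5 = 7: 329745/11213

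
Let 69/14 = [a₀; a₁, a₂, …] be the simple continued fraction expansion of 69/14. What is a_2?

Repeatedly divide and take the remainder:
69 ÷ 14 → quotient 4, remainder 13
14 ÷ 13 → quotient 1, remainder 1
13 ÷ 1 → quotient 13, remainder 0

13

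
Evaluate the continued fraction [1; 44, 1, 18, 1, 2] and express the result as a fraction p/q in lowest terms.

Start with 2.
1 + 1/(2/1) = 1 + 1/2 = 3/2
18 + 1/(3/2) = 18 + 2/3 = 56/3
1 + 1/(56/3) = 1 + 3/56 = 59/56
44 + 1/(59/56) = 44 + 56/59 = 2652/59
1 + 1/(2652/59) = 1 + 59/2652 = 2711/2652

2711/2652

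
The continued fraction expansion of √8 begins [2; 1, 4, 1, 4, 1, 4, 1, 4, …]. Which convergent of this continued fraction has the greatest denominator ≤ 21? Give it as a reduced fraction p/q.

List convergents until the denominator exceeds the bound:
a_0 = 2: 2/1  (≤ bound)
a_1 = 1: 3/1  (≤ bound)
a_2 = 4: 14/5  (≤ bound)
a_3 = 1: 17/6  (≤ bound)
a_4 = 4: 82/29  (> 21, stop)

17/6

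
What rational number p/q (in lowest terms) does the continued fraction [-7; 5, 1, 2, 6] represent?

-737/108

Compute successive convergents:
a_0 = -7: -7/1
a_1 = 5: -34/5
a_2 = 1: -41/6
a_3 = 2: -116/17
a_4 = 6: -737/108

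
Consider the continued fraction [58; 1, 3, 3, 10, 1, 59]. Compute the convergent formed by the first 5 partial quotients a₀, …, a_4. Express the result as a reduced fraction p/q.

Work from the innermost term outward:
Start with 10.
3 + 1/(10/1) = 3 + 1/10 = 31/10
3 + 1/(31/10) = 3 + 10/31 = 103/31
1 + 1/(103/31) = 1 + 31/103 = 134/103
58 + 1/(134/103) = 58 + 103/134 = 7875/134

7875/134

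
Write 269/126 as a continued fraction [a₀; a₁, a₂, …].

Apply division with remainder until the remainder is 0:
⌊269/126⌋ = 2, remainder 17
⌊126/17⌋ = 7, remainder 7
⌊17/7⌋ = 2, remainder 3
⌊7/3⌋ = 2, remainder 1
⌊3/1⌋ = 3, remainder 0

[2; 7, 2, 2, 3]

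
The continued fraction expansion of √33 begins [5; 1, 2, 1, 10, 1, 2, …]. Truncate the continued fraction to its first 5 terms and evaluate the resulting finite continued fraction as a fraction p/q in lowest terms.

247/43

Use the convergent recurrence hₖ = aₖ·hₖ₋₁ + hₖ₋₂ (and likewise for the denominators kₖ):
a_0 = 5: 5/1
a_1 = 1: 6/1
a_2 = 2: 17/3
a_3 = 1: 23/4
a_4 = 10: 247/43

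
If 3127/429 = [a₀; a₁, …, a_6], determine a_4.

1

3127 ÷ 429 → quotient 7, remainder 124
429 ÷ 124 → quotient 3, remainder 57
124 ÷ 57 → quotient 2, remainder 10
57 ÷ 10 → quotient 5, remainder 7
10 ÷ 7 → quotient 1, remainder 3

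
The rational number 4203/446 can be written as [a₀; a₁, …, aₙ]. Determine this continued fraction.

⌊4203/446⌋ = 9, remainder 189
⌊446/189⌋ = 2, remainder 68
⌊189/68⌋ = 2, remainder 53
⌊68/53⌋ = 1, remainder 15
⌊53/15⌋ = 3, remainder 8
⌊15/8⌋ = 1, remainder 7
⌊8/7⌋ = 1, remainder 1
⌊7/1⌋ = 7, remainder 0

[9; 2, 2, 1, 3, 1, 1, 7]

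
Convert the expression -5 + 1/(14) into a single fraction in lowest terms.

Start with 14.
-5 + 1/(14/1) = -5 + 1/14 = -69/14

-69/14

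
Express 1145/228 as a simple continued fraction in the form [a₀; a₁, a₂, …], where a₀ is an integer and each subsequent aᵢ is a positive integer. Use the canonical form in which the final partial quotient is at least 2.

[5; 45, 1, 1, 2]

⌊1145/228⌋ = 5, remainder 5
⌊228/5⌋ = 45, remainder 3
⌊5/3⌋ = 1, remainder 2
⌊3/2⌋ = 1, remainder 1
⌊2/1⌋ = 2, remainder 0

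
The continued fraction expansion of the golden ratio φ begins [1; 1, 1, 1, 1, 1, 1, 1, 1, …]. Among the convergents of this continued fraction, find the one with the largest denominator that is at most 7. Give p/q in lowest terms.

a_0 = 1: 1/1  (≤ bound)
a_1 = 1: 2/1  (≤ bound)
a_2 = 1: 3/2  (≤ bound)
a_3 = 1: 5/3  (≤ bound)
a_4 = 1: 8/5  (≤ bound)
a_5 = 1: 13/8  (> 7, stop)

8/5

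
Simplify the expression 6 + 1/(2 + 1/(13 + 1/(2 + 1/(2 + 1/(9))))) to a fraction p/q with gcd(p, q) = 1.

8472/1307

a_0 = 6: 6/1
a_1 = 2: 13/2
a_2 = 13: 175/27
a_3 = 2: 363/56
a_4 = 2: 901/139
a_5 = 9: 8472/1307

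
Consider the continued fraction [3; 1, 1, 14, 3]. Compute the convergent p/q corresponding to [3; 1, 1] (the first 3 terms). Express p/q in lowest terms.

Compute successive convergents:
a_0 = 3: 3/1
a_1 = 1: 4/1
a_2 = 1: 7/2

7/2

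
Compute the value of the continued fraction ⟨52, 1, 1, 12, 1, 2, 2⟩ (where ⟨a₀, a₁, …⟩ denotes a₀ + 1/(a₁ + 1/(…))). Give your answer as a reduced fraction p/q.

9716/185

Collapse the nested fraction from the inside out:
Start with 2.
2 + 1/(2/1) = 2 + 1/2 = 5/2
1 + 1/(5/2) = 1 + 2/5 = 7/5
12 + 1/(7/5) = 12 + 5/7 = 89/7
1 + 1/(89/7) = 1 + 7/89 = 96/89
1 + 1/(96/89) = 1 + 89/96 = 185/96
52 + 1/(185/96) = 52 + 96/185 = 9716/185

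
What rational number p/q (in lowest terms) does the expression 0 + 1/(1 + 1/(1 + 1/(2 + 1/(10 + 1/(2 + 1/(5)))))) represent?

356/597

Collapse the nested fraction from the inside out:
Start with 5.
2 + 1/(5/1) = 2 + 1/5 = 11/5
10 + 1/(11/5) = 10 + 5/11 = 115/11
2 + 1/(115/11) = 2 + 11/115 = 241/115
1 + 1/(241/115) = 1 + 115/241 = 356/241
1 + 1/(356/241) = 1 + 241/356 = 597/356
0 + 1/(597/356) = 0 + 356/597 = 356/597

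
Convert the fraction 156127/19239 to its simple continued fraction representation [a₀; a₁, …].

156127 ÷ 19239 → quotient 8, remainder 2215
19239 ÷ 2215 → quotient 8, remainder 1519
2215 ÷ 1519 → quotient 1, remainder 696
1519 ÷ 696 → quotient 2, remainder 127
696 ÷ 127 → quotient 5, remainder 61
127 ÷ 61 → quotient 2, remainder 5
61 ÷ 5 → quotient 12, remainder 1
5 ÷ 1 → quotient 5, remainder 0

[8; 8, 1, 2, 5, 2, 12, 5]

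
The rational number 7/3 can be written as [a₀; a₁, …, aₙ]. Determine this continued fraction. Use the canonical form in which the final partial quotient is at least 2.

[2; 3]

Apply division with remainder until the remainder is 0:
⌊7/3⌋ = 2, remainder 1
⌊3/1⌋ = 3, remainder 0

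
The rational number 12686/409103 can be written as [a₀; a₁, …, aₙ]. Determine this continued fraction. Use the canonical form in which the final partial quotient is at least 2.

⌊12686/409103⌋ = 0, remainder 12686
⌊409103/12686⌋ = 32, remainder 3151
⌊12686/3151⌋ = 4, remainder 82
⌊3151/82⌋ = 38, remainder 35
⌊82/35⌋ = 2, remainder 12
⌊35/12⌋ = 2, remainder 11
⌊12/11⌋ = 1, remainder 1
⌊11/1⌋ = 11, remainder 0

[0; 32, 4, 38, 2, 2, 1, 11]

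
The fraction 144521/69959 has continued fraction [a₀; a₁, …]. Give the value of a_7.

3

Run the Euclidean algorithm, recording each quotient:
⌊144521/69959⌋ = 2, remainder 4603
⌊69959/4603⌋ = 15, remainder 914
⌊4603/914⌋ = 5, remainder 33
⌊914/33⌋ = 27, remainder 23
⌊33/23⌋ = 1, remainder 10
⌊23/10⌋ = 2, remainder 3
⌊10/3⌋ = 3, remainder 1
⌊3/1⌋ = 3, remainder 0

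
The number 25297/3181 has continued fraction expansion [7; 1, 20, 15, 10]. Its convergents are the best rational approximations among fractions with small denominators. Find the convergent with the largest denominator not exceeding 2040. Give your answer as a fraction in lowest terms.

2513/316

a_0 = 7: 7/1  (≤ bound)
a_1 = 1: 8/1  (≤ bound)
a_2 = 20: 167/21  (≤ bound)
a_3 = 15: 2513/316  (≤ bound)
a_4 = 10: 25297/3181  (> 2040, stop)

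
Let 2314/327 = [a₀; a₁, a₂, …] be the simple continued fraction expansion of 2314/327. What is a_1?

13

Apply division with remainder until the remainder is 0:
⌊2314/327⌋ = 7, remainder 25
⌊327/25⌋ = 13, remainder 2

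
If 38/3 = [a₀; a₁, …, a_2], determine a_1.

⌊38/3⌋ = 12, remainder 2
⌊3/2⌋ = 1, remainder 1

1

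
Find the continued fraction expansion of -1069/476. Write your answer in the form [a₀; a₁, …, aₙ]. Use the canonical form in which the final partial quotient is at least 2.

[-3; 1, 3, 14, 1, 1, 1, 2]

Run the Euclidean algorithm, recording each quotient:
-1069 = -3·476 + 359, so a_0 = -3
476 = 1·359 + 117, so a_1 = 1
359 = 3·117 + 8, so a_2 = 3
117 = 14·8 + 5, so a_3 = 14
8 = 1·5 + 3, so a_4 = 1
5 = 1·3 + 2, so a_5 = 1
3 = 1·2 + 1, so a_6 = 1
2 = 2·1 + 0, so a_7 = 2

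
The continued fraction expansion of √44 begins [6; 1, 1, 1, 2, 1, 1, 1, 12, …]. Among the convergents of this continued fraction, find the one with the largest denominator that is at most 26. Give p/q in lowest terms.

126/19

a_0 = 6: 6/1  (≤ bound)
a_1 = 1: 7/1  (≤ bound)
a_2 = 1: 13/2  (≤ bound)
a_3 = 1: 20/3  (≤ bound)
a_4 = 2: 53/8  (≤ bound)
a_5 = 1: 73/11  (≤ bound)
a_6 = 1: 126/19  (≤ bound)
a_7 = 1: 199/30  (> 26, stop)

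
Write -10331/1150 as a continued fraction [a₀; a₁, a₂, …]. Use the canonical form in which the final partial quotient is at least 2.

[-9; 60, 1, 1, 9]

-10331 ÷ 1150 → quotient -9, remainder 19
1150 ÷ 19 → quotient 60, remainder 10
19 ÷ 10 → quotient 1, remainder 9
10 ÷ 9 → quotient 1, remainder 1
9 ÷ 1 → quotient 9, remainder 0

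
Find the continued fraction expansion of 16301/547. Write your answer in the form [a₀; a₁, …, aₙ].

Apply division with remainder until the remainder is 0:
⌊16301/547⌋ = 29, remainder 438
⌊547/438⌋ = 1, remainder 109
⌊438/109⌋ = 4, remainder 2
⌊109/2⌋ = 54, remainder 1
⌊2/1⌋ = 2, remainder 0

[29; 1, 4, 54, 2]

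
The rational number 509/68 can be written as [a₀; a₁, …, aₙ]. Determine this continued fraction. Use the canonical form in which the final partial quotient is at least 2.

509 = 7·68 + 33, so a_0 = 7
68 = 2·33 + 2, so a_1 = 2
33 = 16·2 + 1, so a_2 = 16
2 = 2·1 + 0, so a_3 = 2

[7; 2, 16, 2]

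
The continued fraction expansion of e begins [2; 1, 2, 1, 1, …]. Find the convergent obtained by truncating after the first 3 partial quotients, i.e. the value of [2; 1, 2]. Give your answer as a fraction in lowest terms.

8/3

Start with 2.
1 + 1/(2/1) = 1 + 1/2 = 3/2
2 + 1/(3/2) = 2 + 2/3 = 8/3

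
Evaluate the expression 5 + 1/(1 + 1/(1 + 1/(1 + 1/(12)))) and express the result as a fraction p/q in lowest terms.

215/38

Start with 12.
1 + 1/(12/1) = 1 + 1/12 = 13/12
1 + 1/(13/12) = 1 + 12/13 = 25/13
1 + 1/(25/13) = 1 + 13/25 = 38/25
5 + 1/(38/25) = 5 + 25/38 = 215/38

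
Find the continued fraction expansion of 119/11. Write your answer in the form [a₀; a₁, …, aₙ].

119 = 10·11 + 9, so a_0 = 10
11 = 1·9 + 2, so a_1 = 1
9 = 4·2 + 1, so a_2 = 4
2 = 2·1 + 0, so a_3 = 2

[10; 1, 4, 2]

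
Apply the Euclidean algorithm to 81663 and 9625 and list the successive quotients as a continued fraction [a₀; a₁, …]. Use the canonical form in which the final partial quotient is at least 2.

81663 = 8·9625 + 4663, so a_0 = 8
9625 = 2·4663 + 299, so a_1 = 2
4663 = 15·299 + 178, so a_2 = 15
299 = 1·178 + 121, so a_3 = 1
178 = 1·121 + 57, so a_4 = 1
121 = 2·57 + 7, so a_5 = 2
57 = 8·7 + 1, so a_6 = 8
7 = 7·1 + 0, so a_7 = 7

[8; 2, 15, 1, 1, 2, 8, 7]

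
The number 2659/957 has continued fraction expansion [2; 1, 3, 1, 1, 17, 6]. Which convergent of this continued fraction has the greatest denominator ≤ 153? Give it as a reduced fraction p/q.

25/9

List convergents until the denominator exceeds the bound:
a_0 = 2: 2/1  (≤ bound)
a_1 = 1: 3/1  (≤ bound)
a_2 = 3: 11/4  (≤ bound)
a_3 = 1: 14/5  (≤ bound)
a_4 = 1: 25/9  (≤ bound)
a_5 = 17: 439/158  (> 153, stop)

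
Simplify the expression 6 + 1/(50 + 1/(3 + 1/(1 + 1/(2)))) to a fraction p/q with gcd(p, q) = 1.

Start with 2.
1 + 1/(2/1) = 1 + 1/2 = 3/2
3 + 1/(3/2) = 3 + 2/3 = 11/3
50 + 1/(11/3) = 50 + 3/11 = 553/11
6 + 1/(553/11) = 6 + 11/553 = 3329/553

3329/553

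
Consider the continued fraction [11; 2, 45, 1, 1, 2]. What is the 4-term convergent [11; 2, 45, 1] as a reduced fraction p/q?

a_0 = 11: 11/1
a_1 = 2: 23/2
a_2 = 45: 1046/91
a_3 = 1: 1069/93

1069/93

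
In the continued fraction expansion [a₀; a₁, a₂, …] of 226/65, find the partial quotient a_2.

10

⌊226/65⌋ = 3, remainder 31
⌊65/31⌋ = 2, remainder 3
⌊31/3⌋ = 10, remainder 1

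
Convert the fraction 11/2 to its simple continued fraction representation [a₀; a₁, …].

[5; 2]

11 = 5·2 + 1, so a_0 = 5
2 = 2·1 + 0, so a_1 = 2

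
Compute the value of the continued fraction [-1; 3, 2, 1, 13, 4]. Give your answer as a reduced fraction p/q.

-391/558

Build up convergents one term at a time:
a_0 = -1: -1/1
a_1 = 3: -2/3
a_2 = 2: -5/7
a_3 = 1: -7/10
a_4 = 13: -96/137
a_5 = 4: -391/558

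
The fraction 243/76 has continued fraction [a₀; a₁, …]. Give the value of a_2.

15

243 = 3·76 + 15, so a_0 = 3
76 = 5·15 + 1, so a_1 = 5
15 = 15·1 + 0, so a_2 = 15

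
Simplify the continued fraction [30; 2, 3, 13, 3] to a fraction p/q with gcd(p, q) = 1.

Starting at the tail and folding back:
Start with 3.
13 + 1/(3/1) = 13 + 1/3 = 40/3
3 + 1/(40/3) = 3 + 3/40 = 123/40
2 + 1/(123/40) = 2 + 40/123 = 286/123
30 + 1/(286/123) = 30 + 123/286 = 8703/286

8703/286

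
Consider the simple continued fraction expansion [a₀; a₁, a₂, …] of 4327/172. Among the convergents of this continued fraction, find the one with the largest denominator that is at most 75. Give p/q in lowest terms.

a_0 = 25: 25/1  (≤ bound)
a_1 = 6: 151/6  (≤ bound)
a_2 = 2: 327/13  (≤ bound)
a_3 = 1: 478/19  (≤ bound)
a_4 = 2: 1283/51  (≤ bound)
a_5 = 3: 4327/172  (> 75, stop)

1283/51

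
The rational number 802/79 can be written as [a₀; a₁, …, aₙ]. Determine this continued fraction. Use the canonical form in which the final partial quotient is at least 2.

[10; 6, 1, 1, 2, 2]

802 = 10·79 + 12, so a_0 = 10
79 = 6·12 + 7, so a_1 = 6
12 = 1·7 + 5, so a_2 = 1
7 = 1·5 + 2, so a_3 = 1
5 = 2·2 + 1, so a_4 = 2
2 = 2·1 + 0, so a_5 = 2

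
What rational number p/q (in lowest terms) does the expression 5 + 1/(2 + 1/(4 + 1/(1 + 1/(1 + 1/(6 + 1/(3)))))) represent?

2251/413

Start with 3.
6 + 1/(3/1) = 6 + 1/3 = 19/3
1 + 1/(19/3) = 1 + 3/19 = 22/19
1 + 1/(22/19) = 1 + 19/22 = 41/22
4 + 1/(41/22) = 4 + 22/41 = 186/41
2 + 1/(186/41) = 2 + 41/186 = 413/186
5 + 1/(413/186) = 5 + 186/413 = 2251/413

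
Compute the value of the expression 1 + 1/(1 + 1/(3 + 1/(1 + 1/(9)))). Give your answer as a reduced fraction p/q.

88/49

Start with 9.
1 + 1/(9/1) = 1 + 1/9 = 10/9
3 + 1/(10/9) = 3 + 9/10 = 39/10
1 + 1/(39/10) = 1 + 10/39 = 49/39
1 + 1/(49/39) = 1 + 39/49 = 88/49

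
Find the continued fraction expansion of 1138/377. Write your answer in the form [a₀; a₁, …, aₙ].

[3; 53, 1, 6]

1138 = 3·377 + 7, so a_0 = 3
377 = 53·7 + 6, so a_1 = 53
7 = 1·6 + 1, so a_2 = 1
6 = 6·1 + 0, so a_3 = 6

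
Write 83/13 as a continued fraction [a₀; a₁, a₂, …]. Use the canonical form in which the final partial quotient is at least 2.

Repeatedly divide and take the remainder:
83 ÷ 13 → quotient 6, remainder 5
13 ÷ 5 → quotient 2, remainder 3
5 ÷ 3 → quotient 1, remainder 2
3 ÷ 2 → quotient 1, remainder 1
2 ÷ 1 → quotient 2, remainder 0

[6; 2, 1, 1, 2]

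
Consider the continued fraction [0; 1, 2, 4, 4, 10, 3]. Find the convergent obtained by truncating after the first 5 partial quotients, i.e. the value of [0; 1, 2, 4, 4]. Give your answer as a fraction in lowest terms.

Start with 4.
4 + 1/(4/1) = 4 + 1/4 = 17/4
2 + 1/(17/4) = 2 + 4/17 = 38/17
1 + 1/(38/17) = 1 + 17/38 = 55/38
0 + 1/(55/38) = 0 + 38/55 = 38/55

38/55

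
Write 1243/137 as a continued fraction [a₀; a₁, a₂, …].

1243 = 9·137 + 10, so a_0 = 9
137 = 13·10 + 7, so a_1 = 13
10 = 1·7 + 3, so a_2 = 1
7 = 2·3 + 1, so a_3 = 2
3 = 3·1 + 0, so a_4 = 3

[9; 13, 1, 2, 3]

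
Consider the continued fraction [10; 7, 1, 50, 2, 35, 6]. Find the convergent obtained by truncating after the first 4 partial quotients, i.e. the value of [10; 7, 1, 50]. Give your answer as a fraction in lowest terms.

Collapse the nested fraction from the inside out:
Start with 50.
1 + 1/(50/1) = 1 + 1/50 = 51/50
7 + 1/(51/50) = 7 + 50/51 = 407/51
10 + 1/(407/51) = 10 + 51/407 = 4121/407

4121/407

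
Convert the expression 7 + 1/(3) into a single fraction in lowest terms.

22/3

a_0 = 7: 7/1
a_1 = 3: 22/3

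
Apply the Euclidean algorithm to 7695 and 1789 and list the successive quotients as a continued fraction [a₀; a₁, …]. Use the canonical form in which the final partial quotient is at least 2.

7695 = 4·1789 + 539, so a_0 = 4
1789 = 3·539 + 172, so a_1 = 3
539 = 3·172 + 23, so a_2 = 3
172 = 7·23 + 11, so a_3 = 7
23 = 2·11 + 1, so a_4 = 2
11 = 11·1 + 0, so a_5 = 11

[4; 3, 3, 7, 2, 11]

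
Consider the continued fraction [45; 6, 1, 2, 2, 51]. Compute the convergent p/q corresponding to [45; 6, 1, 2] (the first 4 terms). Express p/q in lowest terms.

903/20

Start with 2.
1 + 1/(2/1) = 1 + 1/2 = 3/2
6 + 1/(3/2) = 6 + 2/3 = 20/3
45 + 1/(20/3) = 45 + 3/20 = 903/20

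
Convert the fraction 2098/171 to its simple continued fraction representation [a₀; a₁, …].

2098 = 12·171 + 46, so a_0 = 12
171 = 3·46 + 33, so a_1 = 3
46 = 1·33 + 13, so a_2 = 1
33 = 2·13 + 7, so a_3 = 2
13 = 1·7 + 6, so a_4 = 1
7 = 1·6 + 1, so a_5 = 1
6 = 6·1 + 0, so a_6 = 6

[12; 3, 1, 2, 1, 1, 6]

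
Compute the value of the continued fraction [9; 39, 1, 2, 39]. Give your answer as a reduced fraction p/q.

a_0 = 9: 9/1
a_1 = 39: 352/39
a_2 = 1: 361/40
a_3 = 2: 1074/119
a_4 = 39: 42247/4681

42247/4681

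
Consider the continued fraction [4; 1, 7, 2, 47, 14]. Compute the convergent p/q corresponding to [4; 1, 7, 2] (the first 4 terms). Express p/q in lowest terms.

a_0 = 4: 4/1
a_1 = 1: 5/1
a_2 = 7: 39/8
a_3 = 2: 83/17

83/17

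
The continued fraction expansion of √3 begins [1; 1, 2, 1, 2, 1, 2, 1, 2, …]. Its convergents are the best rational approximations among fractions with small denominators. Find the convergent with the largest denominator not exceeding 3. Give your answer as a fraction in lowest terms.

a_0 = 1: 1/1  (≤ bound)
a_1 = 1: 2/1  (≤ bound)
a_2 = 2: 5/3  (≤ bound)
a_3 = 1: 7/4  (> 3, stop)

5/3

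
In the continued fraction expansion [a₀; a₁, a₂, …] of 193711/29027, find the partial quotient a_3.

15

⌊193711/29027⌋ = 6, remainder 19549
⌊29027/19549⌋ = 1, remainder 9478
⌊19549/9478⌋ = 2, remainder 593
⌊9478/593⌋ = 15, remainder 583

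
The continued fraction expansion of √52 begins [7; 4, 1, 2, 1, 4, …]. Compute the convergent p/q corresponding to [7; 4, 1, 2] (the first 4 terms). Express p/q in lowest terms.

101/14

Start with 2.
1 + 1/(2/1) = 1 + 1/2 = 3/2
4 + 1/(3/2) = 4 + 2/3 = 14/3
7 + 1/(14/3) = 7 + 3/14 = 101/14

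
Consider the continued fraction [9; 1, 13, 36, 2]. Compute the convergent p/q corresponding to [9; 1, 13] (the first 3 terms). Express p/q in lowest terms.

a_0 = 9: 9/1
a_1 = 1: 10/1
a_2 = 13: 139/14

139/14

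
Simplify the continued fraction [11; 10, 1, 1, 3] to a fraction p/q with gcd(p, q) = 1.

Starting at the tail and folding back:
Start with 3.
1 + 1/(3/1) = 1 + 1/3 = 4/3
1 + 1/(4/3) = 1 + 3/4 = 7/4
10 + 1/(7/4) = 10 + 4/7 = 74/7
11 + 1/(74/7) = 11 + 7/74 = 821/74

821/74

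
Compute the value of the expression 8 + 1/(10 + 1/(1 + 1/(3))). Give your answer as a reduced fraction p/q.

Start with 3.
1 + 1/(3/1) = 1 + 1/3 = 4/3
10 + 1/(4/3) = 10 + 3/4 = 43/4
8 + 1/(43/4) = 8 + 4/43 = 348/43

348/43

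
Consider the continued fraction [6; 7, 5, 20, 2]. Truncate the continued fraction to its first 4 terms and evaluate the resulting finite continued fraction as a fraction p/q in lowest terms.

Start with 20.
5 + 1/(20/1) = 5 + 1/20 = 101/20
7 + 1/(101/20) = 7 + 20/101 = 727/101
6 + 1/(727/101) = 6 + 101/727 = 4463/727

4463/727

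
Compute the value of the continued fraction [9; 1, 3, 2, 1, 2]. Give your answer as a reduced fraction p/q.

342/35

Start with 2.
1 + 1/(2/1) = 1 + 1/2 = 3/2
2 + 1/(3/2) = 2 + 2/3 = 8/3
3 + 1/(8/3) = 3 + 3/8 = 27/8
1 + 1/(27/8) = 1 + 8/27 = 35/27
9 + 1/(35/27) = 9 + 27/35 = 342/35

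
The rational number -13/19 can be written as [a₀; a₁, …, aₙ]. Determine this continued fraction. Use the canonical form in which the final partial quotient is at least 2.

[-1; 3, 6]

Run the Euclidean algorithm, recording each quotient:
-13 ÷ 19 → quotient -1, remainder 6
19 ÷ 6 → quotient 3, remainder 1
6 ÷ 1 → quotient 6, remainder 0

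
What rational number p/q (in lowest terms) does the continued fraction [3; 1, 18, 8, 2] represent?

1283/325

Start with 2.
8 + 1/(2/1) = 8 + 1/2 = 17/2
18 + 1/(17/2) = 18 + 2/17 = 308/17
1 + 1/(308/17) = 1 + 17/308 = 325/308
3 + 1/(325/308) = 3 + 308/325 = 1283/325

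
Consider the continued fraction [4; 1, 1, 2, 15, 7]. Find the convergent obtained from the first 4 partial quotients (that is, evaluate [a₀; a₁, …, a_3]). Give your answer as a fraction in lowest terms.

Use the convergent recurrence hₖ = aₖ·hₖ₋₁ + hₖ₋₂ (and likewise for the denominators kₖ):
a_0 = 4: 4/1
a_1 = 1: 5/1
a_2 = 1: 9/2
a_3 = 2: 23/5

23/5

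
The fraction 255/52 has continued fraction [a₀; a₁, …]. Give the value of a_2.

9

255 ÷ 52 → quotient 4, remainder 47
52 ÷ 47 → quotient 1, remainder 5
47 ÷ 5 → quotient 9, remainder 2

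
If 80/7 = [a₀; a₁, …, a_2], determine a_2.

Apply division with remainder until the remainder is 0:
80 ÷ 7 → quotient 11, remainder 3
7 ÷ 3 → quotient 2, remainder 1
3 ÷ 1 → quotient 3, remainder 0

3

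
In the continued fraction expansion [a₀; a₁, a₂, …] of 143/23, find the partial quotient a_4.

2

⌊143/23⌋ = 6, remainder 5
⌊23/5⌋ = 4, remainder 3
⌊5/3⌋ = 1, remainder 2
⌊3/2⌋ = 1, remainder 1
⌊2/1⌋ = 2, remainder 0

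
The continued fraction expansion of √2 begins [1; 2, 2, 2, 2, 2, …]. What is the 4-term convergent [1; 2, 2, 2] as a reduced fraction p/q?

17/12

Start with 2.
2 + 1/(2/1) = 2 + 1/2 = 5/2
2 + 1/(5/2) = 2 + 2/5 = 12/5
1 + 1/(12/5) = 1 + 5/12 = 17/12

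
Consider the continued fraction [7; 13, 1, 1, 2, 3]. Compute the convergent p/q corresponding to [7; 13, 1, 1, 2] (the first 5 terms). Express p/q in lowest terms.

481/68

a_0 = 7: 7/1
a_1 = 13: 92/13
a_2 = 1: 99/14
a_3 = 1: 191/27
a_4 = 2: 481/68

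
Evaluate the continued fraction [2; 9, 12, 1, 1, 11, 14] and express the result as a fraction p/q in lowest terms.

a_0 = 2: 2/1
a_1 = 9: 19/9
a_2 = 12: 230/109
a_3 = 1: 249/118
a_4 = 1: 479/227
a_5 = 11: 5518/2615
a_6 = 14: 77731/36837

77731/36837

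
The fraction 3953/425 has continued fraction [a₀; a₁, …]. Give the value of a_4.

5

Run the Euclidean algorithm, recording each quotient:
3953 ÷ 425 → quotient 9, remainder 128
425 ÷ 128 → quotient 3, remainder 41
128 ÷ 41 → quotient 3, remainder 5
41 ÷ 5 → quotient 8, remainder 1
5 ÷ 1 → quotient 5, remainder 0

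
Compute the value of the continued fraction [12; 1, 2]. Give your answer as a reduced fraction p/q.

38/3

Start with 2.
1 + 1/(2/1) = 1 + 1/2 = 3/2
12 + 1/(3/2) = 12 + 2/3 = 38/3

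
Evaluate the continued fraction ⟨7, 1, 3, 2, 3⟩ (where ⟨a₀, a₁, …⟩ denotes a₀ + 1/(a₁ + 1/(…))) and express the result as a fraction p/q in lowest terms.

Start with 3.
2 + 1/(3/1) = 2 + 1/3 = 7/3
3 + 1/(7/3) = 3 + 3/7 = 24/7
1 + 1/(24/7) = 1 + 7/24 = 31/24
7 + 1/(31/24) = 7 + 24/31 = 241/31

241/31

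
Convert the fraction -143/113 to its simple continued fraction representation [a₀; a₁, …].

Run the Euclidean algorithm, recording each quotient:
-143 = -2·113 + 83, so a_0 = -2
113 = 1·83 + 30, so a_1 = 1
83 = 2·30 + 23, so a_2 = 2
30 = 1·23 + 7, so a_3 = 1
23 = 3·7 + 2, so a_4 = 3
7 = 3·2 + 1, so a_5 = 3
2 = 2·1 + 0, so a_6 = 2

[-2; 1, 2, 1, 3, 3, 2]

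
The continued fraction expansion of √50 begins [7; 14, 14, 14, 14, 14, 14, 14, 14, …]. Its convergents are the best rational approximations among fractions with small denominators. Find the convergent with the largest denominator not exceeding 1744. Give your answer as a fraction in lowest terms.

1393/197

a_0 = 7: 7/1  (≤ bound)
a_1 = 14: 99/14  (≤ bound)
a_2 = 14: 1393/197  (≤ bound)
a_3 = 14: 19601/2772  (> 1744, stop)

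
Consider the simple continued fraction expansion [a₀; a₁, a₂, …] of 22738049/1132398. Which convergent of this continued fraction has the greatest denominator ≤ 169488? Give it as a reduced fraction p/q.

a_0 = 20: 20/1  (≤ bound)
a_1 = 12: 241/12  (≤ bound)
a_2 = 1: 261/13  (≤ bound)
a_3 = 1: 502/25  (≤ bound)
a_4 = 3: 1767/88  (≤ bound)
a_5 = 12: 21706/1081  (≤ bound)
a_6 = 55: 1195597/59543  (≤ bound)
a_7 = 19: 22738049/1132398  (> 169488, stop)

1195597/59543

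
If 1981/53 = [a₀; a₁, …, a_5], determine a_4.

1981 ÷ 53 → quotient 37, remainder 20
53 ÷ 20 → quotient 2, remainder 13
20 ÷ 13 → quotient 1, remainder 7
13 ÷ 7 → quotient 1, remainder 6
7 ÷ 6 → quotient 1, remainder 1

1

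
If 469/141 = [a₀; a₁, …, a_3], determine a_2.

15

Run the Euclidean algorithm, recording each quotient:
⌊469/141⌋ = 3, remainder 46
⌊141/46⌋ = 3, remainder 3
⌊46/3⌋ = 15, remainder 1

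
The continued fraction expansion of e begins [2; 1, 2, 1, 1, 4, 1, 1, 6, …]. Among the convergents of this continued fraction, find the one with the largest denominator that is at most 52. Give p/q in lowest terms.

106/39

a_0 = 2: 2/1  (≤ bound)
a_1 = 1: 3/1  (≤ bound)
a_2 = 2: 8/3  (≤ bound)
a_3 = 1: 11/4  (≤ bound)
a_4 = 1: 19/7  (≤ bound)
a_5 = 4: 87/32  (≤ bound)
a_6 = 1: 106/39  (≤ bound)
a_7 = 1: 193/71  (> 52, stop)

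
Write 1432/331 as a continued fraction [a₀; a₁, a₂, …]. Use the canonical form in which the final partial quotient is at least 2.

1432 = 4·331 + 108, so a_0 = 4
331 = 3·108 + 7, so a_1 = 3
108 = 15·7 + 3, so a_2 = 15
7 = 2·3 + 1, so a_3 = 2
3 = 3·1 + 0, so a_4 = 3

[4; 3, 15, 2, 3]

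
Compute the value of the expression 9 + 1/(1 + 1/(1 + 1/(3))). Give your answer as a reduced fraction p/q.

Starting at the tail and folding back:
Start with 3.
1 + 1/(3/1) = 1 + 1/3 = 4/3
1 + 1/(4/3) = 1 + 3/4 = 7/4
9 + 1/(7/4) = 9 + 4/7 = 67/7

67/7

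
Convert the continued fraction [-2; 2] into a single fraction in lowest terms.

-3/2

a_0 = -2: -2/1
a_1 = 2: -3/2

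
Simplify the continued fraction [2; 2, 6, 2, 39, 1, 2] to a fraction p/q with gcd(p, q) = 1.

Start with 2.
1 + 1/(2/1) = 1 + 1/2 = 3/2
39 + 1/(3/2) = 39 + 2/3 = 119/3
2 + 1/(119/3) = 2 + 3/119 = 241/119
6 + 1/(241/119) = 6 + 119/241 = 1565/241
2 + 1/(1565/241) = 2 + 241/1565 = 3371/1565
2 + 1/(3371/1565) = 2 + 1565/3371 = 8307/3371

8307/3371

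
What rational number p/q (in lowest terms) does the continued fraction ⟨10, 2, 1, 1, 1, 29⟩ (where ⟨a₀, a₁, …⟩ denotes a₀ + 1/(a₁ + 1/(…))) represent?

Starting at the tail and folding back:
Start with 29.
1 + 1/(29/1) = 1 + 1/29 = 30/29
1 + 1/(30/29) = 1 + 29/30 = 59/30
1 + 1/(59/30) = 1 + 30/59 = 89/59
2 + 1/(89/59) = 2 + 59/89 = 237/89
10 + 1/(237/89) = 10 + 89/237 = 2459/237

2459/237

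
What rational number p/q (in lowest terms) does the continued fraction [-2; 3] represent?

a_0 = -2: -2/1
a_1 = 3: -5/3

-5/3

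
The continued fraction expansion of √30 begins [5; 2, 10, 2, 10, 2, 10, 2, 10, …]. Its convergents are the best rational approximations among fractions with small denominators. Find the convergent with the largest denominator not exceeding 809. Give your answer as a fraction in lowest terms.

2525/461

List convergents until the denominator exceeds the bound:
a_0 = 5: 5/1  (≤ bound)
a_1 = 2: 11/2  (≤ bound)
a_2 = 10: 115/21  (≤ bound)
a_3 = 2: 241/44  (≤ bound)
a_4 = 10: 2525/461  (≤ bound)
a_5 = 2: 5291/966  (> 809, stop)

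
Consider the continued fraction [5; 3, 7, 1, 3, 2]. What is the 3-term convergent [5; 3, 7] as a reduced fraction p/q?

117/22

Start with 7.
3 + 1/(7/1) = 3 + 1/7 = 22/7
5 + 1/(22/7) = 5 + 7/22 = 117/22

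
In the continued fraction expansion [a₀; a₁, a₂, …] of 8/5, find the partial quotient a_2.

⌊8/5⌋ = 1, remainder 3
⌊5/3⌋ = 1, remainder 2
⌊3/2⌋ = 1, remainder 1

1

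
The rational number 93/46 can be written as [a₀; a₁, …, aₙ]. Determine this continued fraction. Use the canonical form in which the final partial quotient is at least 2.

Apply division with remainder until the remainder is 0:
93 = 2·46 + 1, so a_0 = 2
46 = 46·1 + 0, so a_1 = 46

[2; 46]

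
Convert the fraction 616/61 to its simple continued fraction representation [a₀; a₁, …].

[10; 10, 6]

616 ÷ 61 → quotient 10, remainder 6
61 ÷ 6 → quotient 10, remainder 1
6 ÷ 1 → quotient 6, remainder 0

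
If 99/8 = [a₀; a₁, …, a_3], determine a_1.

2

Run the Euclidean algorithm, recording each quotient:
⌊99/8⌋ = 12, remainder 3
⌊8/3⌋ = 2, remainder 2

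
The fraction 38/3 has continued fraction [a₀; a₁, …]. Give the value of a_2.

⌊38/3⌋ = 12, remainder 2
⌊3/2⌋ = 1, remainder 1
⌊2/1⌋ = 2, remainder 0

2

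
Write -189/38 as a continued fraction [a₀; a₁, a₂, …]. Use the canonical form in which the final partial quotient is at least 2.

-189 ÷ 38 → quotient -5, remainder 1
38 ÷ 1 → quotient 38, remainder 0

[-5; 38]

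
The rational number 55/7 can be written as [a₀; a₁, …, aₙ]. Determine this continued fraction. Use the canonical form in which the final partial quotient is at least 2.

[7; 1, 6]

Repeatedly divide and take the remainder:
55 = 7·7 + 6, so a_0 = 7
7 = 1·6 + 1, so a_1 = 1
6 = 6·1 + 0, so a_2 = 6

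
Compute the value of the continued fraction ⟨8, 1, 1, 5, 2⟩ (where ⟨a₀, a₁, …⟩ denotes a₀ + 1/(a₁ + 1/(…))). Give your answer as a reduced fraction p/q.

205/24

Start with 2.
5 + 1/(2/1) = 5 + 1/2 = 11/2
1 + 1/(11/2) = 1 + 2/11 = 13/11
1 + 1/(13/11) = 1 + 11/13 = 24/13
8 + 1/(24/13) = 8 + 13/24 = 205/24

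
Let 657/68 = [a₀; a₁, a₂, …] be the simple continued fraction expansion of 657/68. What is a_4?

22

657 ÷ 68 → quotient 9, remainder 45
68 ÷ 45 → quotient 1, remainder 23
45 ÷ 23 → quotient 1, remainder 22
23 ÷ 22 → quotient 1, remainder 1
22 ÷ 1 → quotient 22, remainder 0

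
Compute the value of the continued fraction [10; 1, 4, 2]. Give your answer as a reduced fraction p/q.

a_0 = 10: 10/1
a_1 = 1: 11/1
a_2 = 4: 54/5
a_3 = 2: 119/11

119/11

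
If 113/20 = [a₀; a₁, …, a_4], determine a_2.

Repeatedly divide and take the remainder:
113 = 5·20 + 13, so a_0 = 5
20 = 1·13 + 7, so a_1 = 1
13 = 1·7 + 6, so a_2 = 1

1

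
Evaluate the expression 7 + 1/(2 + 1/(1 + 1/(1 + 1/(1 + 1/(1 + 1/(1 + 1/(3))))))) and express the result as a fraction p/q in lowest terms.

561/76

a_0 = 7: 7/1
a_1 = 2: 15/2
a_2 = 1: 22/3
a_3 = 1: 37/5
a_4 = 1: 59/8
a_5 = 1: 96/13
a_6 = 1: 155/21
a_7 = 3: 561/76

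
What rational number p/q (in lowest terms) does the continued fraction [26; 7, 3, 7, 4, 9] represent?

160871/6155

Use the convergent recurrence hₖ = aₖ·hₖ₋₁ + hₖ₋₂ (and likewise for the denominators kₖ):
a_0 = 26: 26/1
a_1 = 7: 183/7
a_2 = 3: 575/22
a_3 = 7: 4208/161
a_4 = 4: 17407/666
a_5 = 9: 160871/6155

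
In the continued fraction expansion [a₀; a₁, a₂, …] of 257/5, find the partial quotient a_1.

2

257 = 51·5 + 2, so a_0 = 51
5 = 2·2 + 1, so a_1 = 2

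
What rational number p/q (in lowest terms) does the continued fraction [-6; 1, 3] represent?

Start with 3.
1 + 1/(3/1) = 1 + 1/3 = 4/3
-6 + 1/(4/3) = -6 + 3/4 = -21/4

-21/4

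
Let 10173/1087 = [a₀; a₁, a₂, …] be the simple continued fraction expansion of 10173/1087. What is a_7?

Repeatedly divide and take the remainder:
⌊10173/1087⌋ = 9, remainder 390
⌊1087/390⌋ = 2, remainder 307
⌊390/307⌋ = 1, remainder 83
⌊307/83⌋ = 3, remainder 58
⌊83/58⌋ = 1, remainder 25
⌊58/25⌋ = 2, remainder 8
⌊25/8⌋ = 3, remainder 1
⌊8/1⌋ = 8, remainder 0

8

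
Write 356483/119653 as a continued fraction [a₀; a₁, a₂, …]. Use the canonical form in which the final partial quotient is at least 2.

[2; 1, 47, 3, 13, 5, 12]

⌊356483/119653⌋ = 2, remainder 117177
⌊119653/117177⌋ = 1, remainder 2476
⌊117177/2476⌋ = 47, remainder 805
⌊2476/805⌋ = 3, remainder 61
⌊805/61⌋ = 13, remainder 12
⌊61/12⌋ = 5, remainder 1
⌊12/1⌋ = 12, remainder 0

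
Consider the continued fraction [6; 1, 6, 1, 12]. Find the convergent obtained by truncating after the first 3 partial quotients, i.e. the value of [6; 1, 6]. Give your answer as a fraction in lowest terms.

48/7

Start with 6.
1 + 1/(6/1) = 1 + 1/6 = 7/6
6 + 1/(7/6) = 6 + 6/7 = 48/7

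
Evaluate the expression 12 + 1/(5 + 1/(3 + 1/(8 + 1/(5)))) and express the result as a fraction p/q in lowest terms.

8300/681

Start with 5.
8 + 1/(5/1) = 8 + 1/5 = 41/5
3 + 1/(41/5) = 3 + 5/41 = 128/41
5 + 1/(128/41) = 5 + 41/128 = 681/128
12 + 1/(681/128) = 12 + 128/681 = 8300/681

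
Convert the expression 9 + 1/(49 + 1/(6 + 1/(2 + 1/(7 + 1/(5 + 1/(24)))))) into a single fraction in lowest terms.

5342425/592264

Work from the innermost term outward:
Start with 24.
5 + 1/(24/1) = 5 + 1/24 = 121/24
7 + 1/(121/24) = 7 + 24/121 = 871/121
2 + 1/(871/121) = 2 + 121/871 = 1863/871
6 + 1/(1863/871) = 6 + 871/1863 = 12049/1863
49 + 1/(12049/1863) = 49 + 1863/12049 = 592264/12049
9 + 1/(592264/12049) = 9 + 12049/592264 = 5342425/592264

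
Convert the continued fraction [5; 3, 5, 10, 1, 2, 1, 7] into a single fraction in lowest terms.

28801/5421

Collapse the nested fraction from the inside out:
Start with 7.
1 + 1/(7/1) = 1 + 1/7 = 8/7
2 + 1/(8/7) = 2 + 7/8 = 23/8
1 + 1/(23/8) = 1 + 8/23 = 31/23
10 + 1/(31/23) = 10 + 23/31 = 333/31
5 + 1/(333/31) = 5 + 31/333 = 1696/333
3 + 1/(1696/333) = 3 + 333/1696 = 5421/1696
5 + 1/(5421/1696) = 5 + 1696/5421 = 28801/5421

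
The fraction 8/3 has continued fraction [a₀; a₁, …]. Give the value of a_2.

⌊8/3⌋ = 2, remainder 2
⌊3/2⌋ = 1, remainder 1
⌊2/1⌋ = 2, remainder 0

2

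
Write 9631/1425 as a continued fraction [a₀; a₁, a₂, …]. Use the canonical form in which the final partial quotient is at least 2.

Repeatedly divide and take the remainder:
9631 = 6·1425 + 1081, so a_0 = 6
1425 = 1·1081 + 344, so a_1 = 1
1081 = 3·344 + 49, so a_2 = 3
344 = 7·49 + 1, so a_3 = 7
49 = 49·1 + 0, so a_4 = 49

[6; 1, 3, 7, 49]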